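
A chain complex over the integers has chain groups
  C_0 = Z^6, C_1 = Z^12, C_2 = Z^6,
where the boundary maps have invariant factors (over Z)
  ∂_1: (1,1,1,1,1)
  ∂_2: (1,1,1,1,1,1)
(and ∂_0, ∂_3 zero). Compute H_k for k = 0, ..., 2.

H_0: b_0 = 6 − 0 − 5 = 1; torsion from ∂_1 factors > 1: none. So H_0 = Z.
H_1: b_1 = 12 − 5 − 6 = 1; torsion from ∂_2 factors > 1: none. So H_1 = Z.
H_2: b_2 = 6 − 6 − 0 = 0; torsion from ∂_3 factors > 1: none. So H_2 = 0.

H_0 = Z,  H_1 = Z,  H_2 = 0.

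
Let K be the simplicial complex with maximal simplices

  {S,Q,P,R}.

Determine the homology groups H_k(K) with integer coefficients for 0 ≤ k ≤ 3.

Take the total order P < Q < R < S on the vertex set. Then K (dimension 3) consists of the simplices:

  0-simplices (4): P, Q, R, S
  1-simplices (6): PQ, PR, PS, QR, QS, RS
  2-simplices (4): PQR, PQS, PRS, QRS
  3-simplices (1): PQRS

Hence C_0 ≅ Z^4, C_1 ≅ Z^6, C_2 ≅ Z^4, C_3 ≅ Z^1.

Boundary ∂_1: C_1 → C_0 sends each edge [p,q] (with p < q) to q − p. For instance
  ∂RS = S − R.
The 4×6 boundary matrix has rank 3 and Smith normal form diag(1,1,1).

Boundary ∂_2: C_2 → C_1 sends each 2-simplex [p,q,r] to [q,r] − [p,r] + [p,q]. For instance
  ∂QRS = RS − QS + QR,
  ∂PQR = QR − PR + PQ.
This gives a 6×4 integer matrix of rank 3; reducing to Smith normal form yields diagonal entries (1,1,1).

The boundary map ∂_3: C_3 → C_2 sends each 3-simplex σ to the alternating sum Σ_i (−1)^i (σ with its i-th vertex removed). For instance
  ∂PQRS = QRS − PRS + PQS − PQR.
This gives a 4×1 integer matrix of rank 1; reducing to Smith normal form yields diagonal entries (1).

Computing H_k = (kernel of ∂_k) / (image of ∂_{k+1}):

  H_0: rank C_0 − rank ∂_1 = 4 − 3 = 1, and the invariant factors of ∂_1 are all 1, so H_0 = Z.
  H_1: rank ker ∂_1 − rank ∂_2 = (6 − 3) − 3 = 0, and the invariant factors of ∂_2 are all 1, so H_1 = 0.
  H_2: rank ker ∂_2 − rank ∂_3 = (4 − 3) − 1 = 0, and the invariant factors of ∂_3 are all 1, so H_2 = 0.
  H_3: rank ker ∂_3 − rank ∂_4 = (1 − 1) − 0 = 0, and there is no ∂_4, so H_3 = 0.

H_0 ≅ Z,  H_1 = 0,  H_2 = 0,  H_3 = 0.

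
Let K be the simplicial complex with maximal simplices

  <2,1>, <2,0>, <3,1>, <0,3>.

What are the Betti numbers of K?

We work with the vertex ordering 0 < 1 < 2 < 3. The simplices of K, each written with vertices in increasing order, are:

  0-simplices (4): [0], [1], [2], [3]
  1-simplices (4): [0,2], [0,3], [1,2], [1,3]

giving chain groups C_0 ≅ Z^4, C_1 ≅ Z^4.

The boundary map ∂_1: C_1 → C_0 sends each edge [p,q] (with p < q) to q − p.
The 4×4 boundary matrix has rank 3 and Smith normal form diag(1,1,1).

From H_k ≅ ker(∂_k) / im(∂_{k+1}) we obtain:

  H_0: rank C_0 − rank ∂_1 = 4 − 3 = 1, and the invariant factors of ∂_1 are all 1, so H_0 ≅ Z.
  H_1: rank ker ∂_1 − rank ∂_2 = (4 − 3) − 0 = 1, and there is no ∂_2, so H_1 ≅ Z.

As a check, the Euler characteristic is 4 − 4 = 0, which agrees with 1 − 1 = 0.

Hence the Betti numbers are b_0 = 1, b_1 = 1.

b_0 = 1, b_1 = 1.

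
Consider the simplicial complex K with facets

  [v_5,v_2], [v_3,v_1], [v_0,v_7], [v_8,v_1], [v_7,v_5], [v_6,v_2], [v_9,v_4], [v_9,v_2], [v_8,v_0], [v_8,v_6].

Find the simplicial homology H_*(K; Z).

H_0 ≅ Z,  H_1 ≅ Z.

Fix the vertex order v_0 < v_1 < v_2 < v_3 < v_4 < v_5 < v_6 < v_7 < v_8 < v_9 and write every simplex with vertices in increasing order. Then dim K = 1 and the simplices of K are:

  0-simplices (10): [v_0], [v_1], [v_2], [v_3], [v_4], [v_5], [v_6], [v_7], [v_8], [v_9]
  1-simplices (10): [v_0,v_7], [v_0,v_8], [v_1,v_3], [v_1,v_8], [v_2,v_5], [v_2,v_6], [v_2,v_9], [v_4,v_9], [v_5,v_7], [v_6,v_8]

Hence C_0 ≅ Z^10, C_1 ≅ Z^10.

Boundary ∂_1: C_1 → C_0 sends each edge [p,q] (with p < q) to q − p. For instance
  ∂[v_6,v_8] = [v_8] − [v_6].
This gives a 10×10 integer matrix of rank 9; reducing to Smith normal form yields diagonal entries (1,1,1,1,1,1,1,1,1).

Now H_k = ker ∂_k / im ∂_{k+1}, so:

  H_0: rank C_0 − rank ∂_1 = 10 − 9 = 1, and the invariant factors of ∂_1 are all 1, so H_0 = Z.
  H_1: rank ker ∂_1 − rank ∂_2 = (10 − 9) − 0 = 1, and there is no ∂_2, so H_1 = Z.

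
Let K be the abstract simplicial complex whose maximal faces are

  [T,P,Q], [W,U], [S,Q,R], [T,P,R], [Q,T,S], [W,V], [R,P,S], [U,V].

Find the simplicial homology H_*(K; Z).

Take the total order P < Q < R < S < T < U < V < W on the vertex set. Then K (dimension 2) consists of the simplices:

  0-simplices (8): P, Q, R, S, T, U, V, W
  1-simplices (13): PQ, PR, PS, PT, QR, QS, QT, RS, RT, ST, UV, UW, VW
  2-simplices (5): PQT, PRS, PRT, QRS, QST

giving chain groups C_0 ≅ Z^8, C_1 ≅ Z^13, C_2 ≅ Z^5.

Boundary ∂_1: C_1 → C_0 is given by ∂[p,q] = [q] − [p].
As a 8×13 matrix over Z this has rank 6, with invariant factors (1,1,1,1,1,1).

The boundary map ∂_2: C_2 → C_1 acts by ∂[p,q,r] = [q,r] − [p,r] + [p,q]. For instance
  ∂PQT = QT − PT + PQ,
  ∂QRS = RS − QS + QR.
This gives a 13×5 integer matrix of rank 5; reducing to Smith normal form yields diagonal entries (1,1,1,1,1).

Reading off H_k = ker ∂_k / im ∂_{k+1}:

  H_0: rank C_0 − rank ∂_1 = 8 − 6 = 2, and the invariant factors of ∂_1 are all 1, so H_0 = Z^2.
  H_1: rank ker ∂_1 − rank ∂_2 = (13 − 6) − 5 = 2, and the invariant factors of ∂_2 are all 1, so H_1 = Z^2.
  H_2: rank ker ∂_2 − rank ∂_3 = (5 − 5) − 0 = 0, and there is no ∂_3, so H_2 = 0.

As a check, the Euler characteristic is 8 − 13 + 5 = 0, which agrees with 2 − 2 + 0 = 0.

H_0 = Z^2,  H_1 = Z^2,  H_2 = 0.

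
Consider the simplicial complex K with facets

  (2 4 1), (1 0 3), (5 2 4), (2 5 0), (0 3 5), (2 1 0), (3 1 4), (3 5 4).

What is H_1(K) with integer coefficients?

Order the vertices as 0 < 1 < 2 < 3 < 4 < 5. Listing each simplex with vertices in this order, K has dimension 2 with simplices:

  0-simplices (6): [0], [1], [2], [3], [4], [5]
  1-simplices (12): [0,1], [0,2], [0,3], [0,5], [1,2], [1,3], [1,4], [2,4], [2,5], [3,4], [3,5], [4,5]
  2-simplices (8): [0,1,2], [0,1,3], [0,2,5], [0,3,5], [1,2,4], [1,3,4], [2,4,5], [3,4,5]

Hence C_0 ≅ Z^6, C_1 ≅ Z^12, C_2 ≅ Z^8.

Boundary ∂_1: C_1 → C_0 sends each edge [p,q] (with p < q) to q − p.
This gives a 6×12 integer matrix of rank 5; reducing to Smith normal form yields diagonal entries (1,1,1,1,1).

Boundary ∂_2: C_2 → C_1 maps a triangle to the signed sum of its edges. For instance
  ∂[0,3,5] = [3,5] − [0,5] + [0,3],
  ∂[1,2,4] = [2,4] − [1,4] + [1,2].
The 12×8 boundary matrix has rank 7 and Smith normal form diag(1,1,1,1,1,1,1).

Reading off H_k = ker ∂_k / im ∂_{k+1}:

  H_1: rank ker ∂_1 − rank ∂_2 = (12 − 5) − 7 = 0, and the invariant factors of ∂_2 are all 1, so H_1 ≅ 0.

(K is a triangulation of the 2-sphere S^2.)

H_1 ≅ 0.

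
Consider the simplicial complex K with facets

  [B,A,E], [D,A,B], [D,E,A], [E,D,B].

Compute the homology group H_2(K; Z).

H_2 ≅ Z.

Fix the vertex order A < B < D < E and write every simplex with vertices in increasing order. Then dim K = 2 and the simplices of K are:

  0-simplices (4): A, B, D, E
  1-simplices (6): AB, AD, AE, BD, BE, DE
  2-simplices (4): ABD, ABE, ADE, BDE

Hence C_0 ≅ Z^4, C_1 ≅ Z^6, C_2 ≅ Z^4.

∂_1: C_1 → C_0 maps an edge to its endpoints' difference, ∂[p,q] = q − p. For instance
  ∂BD = D − B.
As a 4×6 matrix over Z this has rank 3, with invariant factors (1,1,1).

∂_2: C_2 → C_1 acts by ∂[p,q,r] = [q,r] − [p,r] + [p,q]. For instance
  ∂ABD = BD − AD + AB,
  ∂BDE = DE − BE + BD.
The 6×4 boundary matrix has rank 3 and Smith normal form diag(1,1,1).

From H_k ≅ ker(∂_k) / im(∂_{k+1}) we obtain:

  H_2: rank ker ∂_2 − rank ∂_3 = (4 − 3) − 0 = 1, and there is no ∂_3, so H_2 ≅ Z.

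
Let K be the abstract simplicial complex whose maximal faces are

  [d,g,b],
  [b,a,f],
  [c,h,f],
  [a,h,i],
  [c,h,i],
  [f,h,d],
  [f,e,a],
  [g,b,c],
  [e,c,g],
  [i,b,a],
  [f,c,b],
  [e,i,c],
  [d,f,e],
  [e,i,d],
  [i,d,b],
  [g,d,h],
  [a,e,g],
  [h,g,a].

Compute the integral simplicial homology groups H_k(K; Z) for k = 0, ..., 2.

H_0 ≅ Z,  H_1 ≅ Z^2,  H_2 ≅ Z.

K has 9 vertices, 27 edges, 18 triangles.
rank ∂_0 = 0, rank ∂_1 = 8 ⇒ b_0 = 9 − 0 − 8 = 1; all invariant factors of ∂_1 are 1 so no torsion. So H_0 = Z.
rank ∂_1 = 8, rank ∂_2 = 17 ⇒ b_1 = 27 − 8 − 17 = 2; all invariant factors of ∂_2 are 1 so no torsion. So H_1 = Z^2.
rank ∂_2 = 17, rank ∂_3 = 0 ⇒ b_2 = 18 − 17 − 0 = 1. So H_2 = Z.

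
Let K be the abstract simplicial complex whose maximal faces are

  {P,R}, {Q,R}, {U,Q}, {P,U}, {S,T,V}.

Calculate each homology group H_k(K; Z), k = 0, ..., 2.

Fix the vertex order P < Q < R < S < T < U < V and write every simplex with vertices in increasing order. Then dim K = 2 and the simplices of K are:

  0-simplices (7): P, Q, R, S, T, U, V
  1-simplices (7): PR, PU, QR, QU, ST, SV, TV
  2-simplices (1): STV

Hence C_0 ≅ Z^7, C_1 ≅ Z^7, C_2 ≅ Z^1.

∂_1: C_1 → C_0 is given by ∂[p,q] = [q] − [p].
The 7×7 boundary matrix has rank 5 and Smith normal form diag(1,1,1,1,1).

Boundary ∂_2: C_2 → C_1 maps a triangle to the signed sum of its edges. For instance
  ∂STV = TV − SV + ST.
The 7×1 boundary matrix has rank 1 and Smith normal form diag(1).

From H_k ≅ ker(∂_k) / im(∂_{k+1}) we obtain:

  H_0: rank C_0 − rank ∂_1 = 7 − 5 = 2, and the invariant factors of ∂_1 are all 1, so H_0 = Z^2.
  H_1: rank ker ∂_1 − rank ∂_2 = (7 − 5) − 1 = 1, and the invariant factors of ∂_2 are all 1, so H_1 = Z.
  H_2: rank ker ∂_2 − rank ∂_3 = (1 − 1) − 0 = 0, and there is no ∂_3, so H_2 = 0.

(K is a triangulation of the disjoint union of the circle S^1 and the 2-simplex.)

H_0 ≅ Z^2,  H_1 ≅ Z,  H_2 = 0.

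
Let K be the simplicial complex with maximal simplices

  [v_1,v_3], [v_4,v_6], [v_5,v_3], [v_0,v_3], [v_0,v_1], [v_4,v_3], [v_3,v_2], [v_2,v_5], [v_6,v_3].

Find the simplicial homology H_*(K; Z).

H_0 = Z,  H_1 = Z^3.

Order the vertices as v_0 < v_1 < v_2 < v_3 < v_4 < v_5 < v_6. Listing each simplex with vertices in this order, K has dimension 1 with simplices:

  0-simplices (7): [v_0], [v_1], [v_2], [v_3], [v_4], [v_5], [v_6]
  1-simplices (9): [v_0,v_1], [v_0,v_3], [v_1,v_3], [v_2,v_3], [v_2,v_5], [v_3,v_4], [v_3,v_5], [v_3,v_6], [v_4,v_6]

so the chain groups are C_0 ≅ Z^7, C_1 ≅ Z^9.

Boundary ∂_1: C_1 → C_0 is given by ∂[p,q] = [q] − [p].
This gives a 7×9 integer matrix of rank 6; reducing to Smith normal form yields diagonal entries (1,1,1,1,1,1).

From H_k ≅ ker(∂_k) / im(∂_{k+1}) we obtain:

  H_0: rank C_0 − rank ∂_1 = 7 − 6 = 1, and the invariant factors of ∂_1 are all 1, so H_0 ≅ Z.
  H_1: rank ker ∂_1 − rank ∂_2 = (9 − 6) − 0 = 3, and there is no ∂_2, so H_1 ≅ Z^3.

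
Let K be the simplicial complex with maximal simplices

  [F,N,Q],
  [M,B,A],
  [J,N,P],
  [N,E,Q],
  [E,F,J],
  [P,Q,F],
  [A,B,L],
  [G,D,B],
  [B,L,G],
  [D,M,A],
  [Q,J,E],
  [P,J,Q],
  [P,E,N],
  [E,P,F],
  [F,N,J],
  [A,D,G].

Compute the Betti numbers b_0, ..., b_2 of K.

K has 12 vertices, 27 edges, 16 triangles.
rank ∂_0 = 0, rank ∂_1 = 10 ⇒ b_0 = 12 − 0 − 10 = 2; all invariant factors of ∂_1 are 1 so no torsion. So H_0 ≅ Z^2.
rank ∂_1 = 10, rank ∂_2 = 16 ⇒ b_1 = 27 − 10 − 16 = 1; ∂_2 has invariant factor(s) [2] giving torsion. So H_1 ≅ Z ⊕ Z/2Z.
rank ∂_2 = 16, rank ∂_3 = 0 ⇒ b_2 = 16 − 16 − 0 = 0. So H_2 ≅ 0.

b_0 = 2, b_1 = 1, b_2 = 0.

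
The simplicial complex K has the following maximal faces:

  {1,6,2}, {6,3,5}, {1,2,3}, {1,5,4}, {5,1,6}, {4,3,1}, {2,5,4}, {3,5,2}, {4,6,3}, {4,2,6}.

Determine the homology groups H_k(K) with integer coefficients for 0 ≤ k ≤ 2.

H_0 = Z,  H_1 = Z/2,  H_2 = 0.

Fix the vertex order 1 < 2 < 3 < 4 < 5 < 6 and write every simplex with vertices in increasing order. Then dim K = 2 and the simplices of K are:

  0-simplices (6): [1], [2], [3], [4], [5], [6]
  1-simplices (15): [1,2], [1,3], [1,4], [1,5], [1,6], [2,3], [2,4], [2,5], [2,6], [3,4], [3,5], [3,6], [4,5], [4,6], [5,6]
  2-simplices (10): [1,2,3], [1,2,6], [1,3,4], [1,4,5], [1,5,6], [2,3,5], [2,4,5], [2,4,6], [3,4,6], [3,5,6]

Hence C_0 ≅ Z^6, C_1 ≅ Z^15, C_2 ≅ Z^10.

Boundary ∂_1: C_1 → C_0 maps an edge to its endpoints' difference, ∂[p,q] = q − p.
This gives a 6×15 integer matrix of rank 5; reducing to Smith normal form yields diagonal entries (1,1,1,1,1).

The boundary map ∂_2: C_2 → C_1 acts by ∂[p,q,r] = [q,r] − [p,r] + [p,q]. For instance
  ∂[2,4,5] = [4,5] − [2,5] + [2,4],
  ∂[1,2,6] = [2,6] − [1,6] + [1,2].
The 15×10 boundary matrix has rank 10 and Smith normal form diag(1,1,1,1,1,1,1,1,1,2).

Reading off H_k = ker ∂_k / im ∂_{k+1}:

  H_0: rank C_0 − rank ∂_1 = 6 − 5 = 1, and the invariant factors of ∂_1 are all 1, so H_0 ≅ Z.
  H_1: rank ker ∂_1 − rank ∂_2 = (15 − 5) − 10 = 0, and ∂_2 has invariant factor 2 > 1, so H_1 ≅ Z/2.
  H_2: rank ker ∂_2 − rank ∂_3 = (10 − 10) − 0 = 0, and there is no ∂_3, so H_2 ≅ 0.

As a check, the Euler characteristic is 6 − 15 + 10 = 1, which agrees with 1 − 0 + 0 = 1.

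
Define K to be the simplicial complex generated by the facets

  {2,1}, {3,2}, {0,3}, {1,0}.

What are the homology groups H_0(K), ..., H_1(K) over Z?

Fix the vertex order 0 < 1 < 2 < 3 and write every simplex with vertices in increasing order. Then dim K = 1 and the simplices of K are:

  0-simplices (4): [0], [1], [2], [3]
  1-simplices (4): [0,1], [0,3], [1,2], [2,3]

giving chain groups C_0 ≅ Z^4, C_1 ≅ Z^4.

The boundary map ∂_1: C_1 → C_0 maps an edge to its endpoints' difference, ∂[p,q] = q − p. For instance
  ∂[2,3] = [3] − [2].
The 4×4 boundary matrix has rank 3 and Smith normal form diag(1,1,1).

From H_k ≅ ker(∂_k) / im(∂_{k+1}) we obtain:

  H_0: rank C_0 − rank ∂_1 = 4 − 3 = 1, and the invariant factors of ∂_1 are all 1, so H_0 = Z.
  H_1: rank ker ∂_1 − rank ∂_2 = (4 − 3) − 0 = 1, and there is no ∂_2, so H_1 = Z.

H_0 = Z,  H_1 = Z.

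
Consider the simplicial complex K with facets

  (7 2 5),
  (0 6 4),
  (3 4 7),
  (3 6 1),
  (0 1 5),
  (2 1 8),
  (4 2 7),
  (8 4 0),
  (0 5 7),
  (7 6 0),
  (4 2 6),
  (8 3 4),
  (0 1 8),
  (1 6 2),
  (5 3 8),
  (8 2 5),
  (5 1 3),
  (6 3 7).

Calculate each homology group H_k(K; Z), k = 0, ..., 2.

Order the vertices as 0 < 1 < 2 < 3 < 4 < 5 < 6 < 7 < 8. Listing each simplex with vertices in this order, K has dimension 2 with simplices:

  0-simplices (9): [0], [1], [2], [3], [4], [5], [6], [7], [8]
  1-simplices (27): (27 of them)
  2-simplices (18): [0,1,5], [0,1,8], [0,4,6], [0,4,8], [0,5,7], [0,6,7], [1,2,6], [1,2,8], [1,3,5], [1,3,6], [2,4,6], [2,4,7], [2,5,7], [2,5,8], [3,4,7], [3,4,8], [3,5,8], [3,6,7]

so the chain groups are C_0 ≅ Z^9, C_1 ≅ Z^27, C_2 ≅ Z^18.

The boundary map ∂_1: C_1 → C_0 sends each edge [p,q] (with p < q) to q − p. For instance
  ∂[1,3] = [3] − [1].
The resulting 9×27 matrix has rank 8, and its Smith normal form has invariant factors (1,1,1,1,1,1,1,1).

The boundary map ∂_2: C_2 → C_1 acts by ∂[p,q,r] = [q,r] − [p,r] + [p,q]. For instance
  ∂[3,4,8] = [4,8] − [3,8] + [3,4],
  ∂[2,4,6] = [4,6] − [2,6] + [2,4].
The 27×18 boundary matrix has rank 18 and Smith normal form diag(1,1,1,1,1,1,1,1,1,1,1,1,1,1,1,1,1,2).

Computing H_k = (kernel of ∂_k) / (image of ∂_{k+1}):

  H_0: rank C_0 − rank ∂_1 = 9 − 8 = 1, and the invariant factors of ∂_1 are all 1, so H_0 = Z.
  H_1: rank ker ∂_1 − rank ∂_2 = (27 − 8) − 18 = 1, and ∂_2 has invariant factor 2 > 1, so H_1 = Z ⊕ Z/2.
  H_2: rank ker ∂_2 − rank ∂_3 = (18 − 18) − 0 = 0, and there is no ∂_3, so H_2 = 0.

H_0 ≅ Z,  H_1 ≅ Z ⊕ Z/2,  H_2 = 0.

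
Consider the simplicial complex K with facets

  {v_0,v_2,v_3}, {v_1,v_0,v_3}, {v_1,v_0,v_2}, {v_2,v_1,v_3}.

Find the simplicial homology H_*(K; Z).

Fix the vertex order v_0 < v_1 < v_2 < v_3 and write every simplex with vertices in increasing order. Then dim K = 2 and the simplices of K are:

  0-simplices (4): [v_0], [v_1], [v_2], [v_3]
  1-simplices (6): [v_0,v_1], [v_0,v_2], [v_0,v_3], [v_1,v_2], [v_1,v_3], [v_2,v_3]
  2-simplices (4): [v_0,v_1,v_2], [v_0,v_1,v_3], [v_0,v_2,v_3], [v_1,v_2,v_3]

so the chain groups are C_0 ≅ Z^4, C_1 ≅ Z^6, C_2 ≅ Z^4.

Boundary ∂_1: C_1 → C_0 maps an edge to its endpoints' difference, ∂[p,q] = q − p.
The 4×6 boundary matrix has rank 3 and Smith normal form diag(1,1,1).

The boundary map ∂_2: C_2 → C_1 maps a triangle to the signed sum of its edges. For instance
  ∂[v_0,v_2,v_3] = [v_2,v_3] − [v_0,v_3] + [v_0,v_2],
  ∂[v_1,v_2,v_3] = [v_2,v_3] − [v_1,v_3] + [v_1,v_2].
The resulting 6×4 matrix has rank 3, and its Smith normal form has invariant factors (1,1,1).

From H_k ≅ ker(∂_k) / im(∂_{k+1}) we obtain:

  H_0: rank C_0 − rank ∂_1 = 4 − 3 = 1, and the invariant factors of ∂_1 are all 1, so H_0 ≅ Z.
  H_1: rank ker ∂_1 − rank ∂_2 = (6 − 3) − 3 = 0, and the invariant factors of ∂_2 are all 1, so H_1 ≅ 0.
  H_2: rank ker ∂_2 − rank ∂_3 = (4 − 3) − 0 = 1, and there is no ∂_3, so H_2 ≅ Z.

As a check, the Euler characteristic is 4 − 6 + 4 = 2, which agrees with 1 − 0 + 1 = 2.
(K is a triangulation of the 2-sphere S^2.)

H_0 ≅ Z,  H_1 = 0,  H_2 ≅ Z.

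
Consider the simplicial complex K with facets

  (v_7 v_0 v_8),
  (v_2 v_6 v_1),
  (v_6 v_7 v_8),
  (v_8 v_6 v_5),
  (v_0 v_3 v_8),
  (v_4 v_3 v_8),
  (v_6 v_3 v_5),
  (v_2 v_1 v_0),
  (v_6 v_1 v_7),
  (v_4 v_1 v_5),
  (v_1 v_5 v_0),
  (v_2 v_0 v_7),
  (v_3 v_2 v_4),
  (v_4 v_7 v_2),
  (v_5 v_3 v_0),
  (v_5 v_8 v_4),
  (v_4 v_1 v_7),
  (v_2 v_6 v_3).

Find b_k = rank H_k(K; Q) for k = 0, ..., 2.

K has 9 vertices, 27 edges, 18 triangles.
rank ∂_0 = 0, rank ∂_1 = 8 ⇒ b_0 = 9 − 0 − 8 = 1; all invariant factors of ∂_1 are 1 so no torsion. So H_0 = Z.
rank ∂_1 = 8, rank ∂_2 = 18 ⇒ b_1 = 27 − 8 − 18 = 1; ∂_2 has invariant factor(s) [2] giving torsion. So H_1 = Z ⊕ Z/2.
rank ∂_2 = 18, rank ∂_3 = 0 ⇒ b_2 = 18 − 18 − 0 = 0. So H_2 = 0.

b_0 = 1, b_1 = 1, b_2 = 0.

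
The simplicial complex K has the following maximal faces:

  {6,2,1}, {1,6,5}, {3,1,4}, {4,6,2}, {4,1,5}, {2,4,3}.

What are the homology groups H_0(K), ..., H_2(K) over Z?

K has 6 vertices, 12 edges, 6 triangles.
rank ∂_0 = 0, rank ∂_1 = 5 ⇒ b_0 = 6 − 0 − 5 = 1; all invariant factors of ∂_1 are 1 so no torsion. So H_0 = Z.
rank ∂_1 = 5, rank ∂_2 = 6 ⇒ b_1 = 12 − 5 − 6 = 1; all invariant factors of ∂_2 are 1 so no torsion. So H_1 = Z.
rank ∂_2 = 6, rank ∂_3 = 0 ⇒ b_2 = 6 − 6 − 0 = 0. So H_2 = 0.

H_0 = Z,  H_1 = Z,  H_2 = 0.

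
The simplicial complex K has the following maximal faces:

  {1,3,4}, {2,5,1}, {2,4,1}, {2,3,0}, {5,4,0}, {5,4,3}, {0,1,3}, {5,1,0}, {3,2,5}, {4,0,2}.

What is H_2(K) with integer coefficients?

H_2 = 0.

We work with the vertex ordering 0 < 1 < 2 < 3 < 4 < 5. The simplices of K, each written with vertices in increasing order, are:

  0-simplices (6): [0], [1], [2], [3], [4], [5]
  1-simplices (15): [0,1], [0,2], [0,3], [0,4], [0,5], [1,2], [1,3], [1,4], [1,5], [2,3], [2,4], [2,5], [3,4], [3,5], [4,5]
  2-simplices (10): [0,1,3], [0,1,5], [0,2,3], [0,2,4], [0,4,5], [1,2,4], [1,2,5], [1,3,4], [2,3,5], [3,4,5]

giving chain groups C_0 ≅ Z^6, C_1 ≅ Z^15, C_2 ≅ Z^10.

∂_1: C_1 → C_0 is given by ∂[p,q] = [q] − [p].
As a 6×15 matrix over Z this has rank 5, with invariant factors (1,1,1,1,1).

∂_2: C_2 → C_1 sends each 2-simplex [p,q,r] to [q,r] − [p,r] + [p,q]. For instance
  ∂[1,3,4] = [3,4] − [1,4] + [1,3],
  ∂[0,1,3] = [1,3] − [0,3] + [0,1].
The 15×10 boundary matrix has rank 10 and Smith normal form diag(1,1,1,1,1,1,1,1,1,2).

From H_k ≅ ker(∂_k) / im(∂_{k+1}) we obtain:

  H_2: rank ker ∂_2 − rank ∂_3 = (10 − 10) − 0 = 0, and there is no ∂_3, so H_2 = 0.

(K is a triangulation of the real projective plane RP^2.)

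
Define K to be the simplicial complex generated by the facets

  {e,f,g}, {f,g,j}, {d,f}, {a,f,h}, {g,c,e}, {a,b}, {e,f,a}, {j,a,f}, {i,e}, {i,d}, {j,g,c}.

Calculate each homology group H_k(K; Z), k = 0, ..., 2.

H_0 ≅ Z,  H_1 ≅ Z,  H_2 = 0.

Fix the vertex order a < b < c < d < e < f < g < h < i < j and write every simplex with vertices in increasing order. Then dim K = 2 and the simplices of K are:

  0-simplices (10): a, b, c, d, e, f, g, h, i, j
  1-simplices (17): ab, ae, af, ah, aj, ce, cg, cj, df, di, ef, eg, ei, fg, fh, fj, gj
  2-simplices (7): aef, afh, afj, ceg, cgj, efg, fgj

so the chain groups are C_0 ≅ Z^10, C_1 ≅ Z^17, C_2 ≅ Z^7.

∂_1: C_1 → C_0 sends each edge [p,q] (with p < q) to q − p.
As a 10×17 matrix over Z this has rank 9, with invariant factors (1,1,1,1,1,1,1,1,1).

The boundary map ∂_2: C_2 → C_1 maps a triangle to the signed sum of its edges. For instance
  ∂fgj = gj − fj + fg,
  ∂afj = fj − aj + af.
The 17×7 boundary matrix has rank 7 and Smith normal form diag(1,1,1,1,1,1,1).

Computing H_k = (kernel of ∂_k) / (image of ∂_{k+1}):

  H_0: rank C_0 − rank ∂_1 = 10 − 9 = 1, and the invariant factors of ∂_1 are all 1, so H_0 ≅ Z.
  H_1: rank ker ∂_1 − rank ∂_2 = (17 − 9) − 7 = 1, and the invariant factors of ∂_2 are all 1, so H_1 ≅ Z.
  H_2: rank ker ∂_2 − rank ∂_3 = (7 − 7) − 0 = 0, and there is no ∂_3, so H_2 ≅ 0.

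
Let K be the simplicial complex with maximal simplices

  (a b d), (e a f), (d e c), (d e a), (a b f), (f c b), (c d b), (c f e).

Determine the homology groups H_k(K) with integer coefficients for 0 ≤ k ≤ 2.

H_0 = Z,  H_1 = 0,  H_2 = Z.

K has 6 vertices, 12 edges, 8 triangles.
rank ∂_0 = 0, rank ∂_1 = 5 ⇒ b_0 = 6 − 0 − 5 = 1; all invariant factors of ∂_1 are 1 so no torsion. So H_0 ≅ Z.
rank ∂_1 = 5, rank ∂_2 = 7 ⇒ b_1 = 12 − 5 − 7 = 0; all invariant factors of ∂_2 are 1 so no torsion. So H_1 ≅ 0.
rank ∂_2 = 7, rank ∂_3 = 0 ⇒ b_2 = 8 − 7 − 0 = 1. So H_2 ≅ Z.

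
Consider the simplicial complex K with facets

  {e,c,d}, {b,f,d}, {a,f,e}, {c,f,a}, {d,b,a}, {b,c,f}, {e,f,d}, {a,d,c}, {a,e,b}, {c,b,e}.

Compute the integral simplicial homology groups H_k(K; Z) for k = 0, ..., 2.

H_0 = Z,  H_1 = Z/2,  H_2 = 0.

We work with the vertex ordering a < b < c < d < e < f. The simplices of K, each written with vertices in increasing order, are:

  0-simplices (6): a, b, c, d, e, f
  1-simplices (15): ab, ac, ad, ae, af, bc, bd, be, bf, cd, ce, cf, de, df, ef
  2-simplices (10): abd, abe, acd, acf, aef, bce, bcf, bdf, cde, def

Hence C_0 ≅ Z^6, C_1 ≅ Z^15, C_2 ≅ Z^10.

The boundary map ∂_1: C_1 → C_0 is given by ∂[p,q] = [q] − [p]. For instance
  ∂cd = d − c.
The resulting 6×15 matrix has rank 5, and its Smith normal form has invariant factors (1,1,1,1,1).

Boundary ∂_2: C_2 → C_1 sends each 2-simplex [p,q,r] to [q,r] − [p,r] + [p,q]. For instance
  ∂bdf = df − bf + bd,
  ∂def = ef − df + de.
The 15×10 boundary matrix has rank 10 and Smith normal form diag(1,1,1,1,1,1,1,1,1,2).

Reading off H_k = ker ∂_k / im ∂_{k+1}:

  H_0: rank C_0 − rank ∂_1 = 6 − 5 = 1, and the invariant factors of ∂_1 are all 1, so H_0 ≅ Z.
  H_1: rank ker ∂_1 − rank ∂_2 = (15 − 5) − 10 = 0, and ∂_2 has invariant factor 2 > 1, so H_1 ≅ Z/2.
  H_2: rank ker ∂_2 − rank ∂_3 = (10 − 10) − 0 = 0, and there is no ∂_3, so H_2 ≅ 0.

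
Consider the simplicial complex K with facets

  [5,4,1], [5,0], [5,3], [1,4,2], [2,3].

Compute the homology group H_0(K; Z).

We work with the vertex ordering 0 < 1 < 2 < 3 < 4 < 5. The simplices of K, each written with vertices in increasing order, are:

  0-simplices (6): [0], [1], [2], [3], [4], [5]
  1-simplices (8): [0,5], [1,2], [1,4], [1,5], [2,3], [2,4], [3,5], [4,5]
  2-simplices (2): [1,2,4], [1,4,5]

giving chain groups C_0 ≅ Z^6, C_1 ≅ Z^8, C_2 ≅ Z^2.

The boundary map ∂_1: C_1 → C_0 maps an edge to its endpoints' difference, ∂[p,q] = q − p.
This gives a 6×8 integer matrix of rank 5; reducing to Smith normal form yields diagonal entries (1,1,1,1,1).

Boundary ∂_2: C_2 → C_1 sends each 2-simplex [p,q,r] to [q,r] − [p,r] + [p,q]. For instance
  ∂[1,4,5] = [4,5] − [1,5] + [1,4],
  ∂[1,2,4] = [2,4] − [1,4] + [1,2].
This gives a 8×2 integer matrix of rank 2; reducing to Smith normal form yields diagonal entries (1,1).

Computing H_k = (kernel of ∂_k) / (image of ∂_{k+1}):

  H_0: rank C_0 − rank ∂_1 = 6 − 5 = 1, and the invariant factors of ∂_1 are all 1, so H_0 ≅ Z.

H_0 ≅ Z.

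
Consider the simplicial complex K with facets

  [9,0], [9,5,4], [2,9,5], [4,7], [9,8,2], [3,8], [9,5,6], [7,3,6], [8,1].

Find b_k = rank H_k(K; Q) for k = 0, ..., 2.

b_0 = 1, b_1 = 2, b_2 = 0.

We work with the vertex ordering 0 < 1 < 2 < 3 < 4 < 5 < 6 < 7 < 8 < 9. The simplices of K, each written with vertices in increasing order, are:

  0-simplices (10): [0], [1], [2], [3], [4], [5], [6], [7], [8], [9]
  1-simplices (16): [0,9], [1,8], [2,5], [2,8], [2,9], [3,6], [3,7], [3,8], [4,5], [4,7], [4,9], [5,6], [5,9], [6,7], [6,9], [8,9]
  2-simplices (5): [2,5,9], [2,8,9], [3,6,7], [4,5,9], [5,6,9]

giving chain groups C_0 ≅ Z^10, C_1 ≅ Z^16, C_2 ≅ Z^5.

∂_1: C_1 → C_0 maps an edge to its endpoints' difference, ∂[p,q] = q − p. For instance
  ∂[5,9] = [9] − [5].
The 10×16 boundary matrix has rank 9 and Smith normal form diag(1,1,1,1,1,1,1,1,1).

∂_2: C_2 → C_1 acts by ∂[p,q,r] = [q,r] − [p,r] + [p,q]. For instance
  ∂[3,6,7] = [6,7] − [3,7] + [3,6],
  ∂[4,5,9] = [5,9] − [4,9] + [4,5].
As a 16×5 matrix over Z this has rank 5, with invariant factors (1,1,1,1,1).

Reading off H_k = ker ∂_k / im ∂_{k+1}:

  H_0: rank C_0 − rank ∂_1 = 10 − 9 = 1, and the invariant factors of ∂_1 are all 1, so H_0 ≅ Z.
  H_1: rank ker ∂_1 − rank ∂_2 = (16 − 9) − 5 = 2, and the invariant factors of ∂_2 are all 1, so H_1 ≅ Z^2.
  H_2: rank ker ∂_2 − rank ∂_3 = (5 − 5) − 0 = 0, and there is no ∂_3, so H_2 ≅ 0.

As a check, the Euler characteristic is 10 − 16 + 5 = -1, which agrees with 1 − 2 + 0 = -1.

Hence the Betti numbers are b_0 = 1, b_1 = 2, b_2 = 0.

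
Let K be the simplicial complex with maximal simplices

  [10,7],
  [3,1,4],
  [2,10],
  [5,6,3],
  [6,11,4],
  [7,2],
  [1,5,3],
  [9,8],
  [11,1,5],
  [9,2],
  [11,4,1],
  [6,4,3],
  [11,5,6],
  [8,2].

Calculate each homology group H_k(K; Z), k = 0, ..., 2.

H_0 = Z^2,  H_1 = Z^2,  H_2 = Z.

Order the vertices as 1 < 2 < 3 < 4 < 5 < 6 < 7 < 8 < 9 < 10 < 11. Listing each simplex with vertices in this order, K has dimension 2 with simplices:

  0-simplices (11): [1], [2], [3], [4], [5], [6], [7], [8], [9], [10], [11]
  1-simplices (18): [1,3], [1,4], [1,5], [1,11], [2,7], [2,8], [2,9], [2,10], [3,4], [3,5], [3,6], [4,6], [4,11], [5,6], [5,11], [6,11], [7,10], [8,9]
  2-simplices (8): [1,3,4], [1,3,5], [1,4,11], [1,5,11], [3,4,6], [3,5,6], [4,6,11], [5,6,11]

Hence C_0 ≅ Z^11, C_1 ≅ Z^18, C_2 ≅ Z^8.

∂_1: C_1 → C_0 sends each edge [p,q] (with p < q) to q − p. For instance
  ∂[3,4] = [4] − [3].
This gives a 11×18 integer matrix of rank 9; reducing to Smith normal form yields diagonal entries (1,1,1,1,1,1,1,1,1).

Boundary ∂_2: C_2 → C_1 maps a triangle to the signed sum of its edges. For instance
  ∂[5,6,11] = [6,11] − [5,11] + [5,6],
  ∂[1,3,4] = [3,4] − [1,4] + [1,3].
As a 18×8 matrix over Z this has rank 7, with invariant factors (1,1,1,1,1,1,1).

Reading off H_k = ker ∂_k / im ∂_{k+1}:

  H_0: rank C_0 − rank ∂_1 = 11 − 9 = 2, and the invariant factors of ∂_1 are all 1, so H_0 = Z^2.
  H_1: rank ker ∂_1 − rank ∂_2 = (18 − 9) − 7 = 2, and the invariant factors of ∂_2 are all 1, so H_1 = Z^2.
  H_2: rank ker ∂_2 − rank ∂_3 = (8 − 7) − 0 = 1, and there is no ∂_3, so H_2 = Z.

As a check, the Euler characteristic is 11 − 18 + 8 = 1, which agrees with 2 − 2 + 1 = 1.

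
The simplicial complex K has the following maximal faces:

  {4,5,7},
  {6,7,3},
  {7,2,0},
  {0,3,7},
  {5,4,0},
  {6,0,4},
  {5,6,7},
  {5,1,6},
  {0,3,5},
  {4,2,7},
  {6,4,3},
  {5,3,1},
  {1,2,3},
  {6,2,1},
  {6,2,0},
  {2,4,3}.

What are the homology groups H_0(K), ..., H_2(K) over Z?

Order the vertices as 0 < 1 < 2 < 3 < 4 < 5 < 6 < 7. Listing each simplex with vertices in this order, K has dimension 2 with simplices:

  0-simplices (8): [0], [1], [2], [3], [4], [5], [6], [7]
  1-simplices (24): (24 of them)
  2-simplices (16): [0,2,6], [0,2,7], [0,3,5], [0,3,7], [0,4,5], [0,4,6], [1,2,3], [1,2,6], [1,3,5], [1,5,6], [2,3,4], [2,4,7], [3,4,6], [3,6,7], [4,5,7], [5,6,7]

so the chain groups are C_0 ≅ Z^8, C_1 ≅ Z^24, C_2 ≅ Z^16.

Boundary ∂_1: C_1 → C_0 sends each edge [p,q] (with p < q) to q − p. For instance
  ∂[2,6] = [6] − [2].
This gives a 8×24 integer matrix of rank 7; reducing to Smith normal form yields diagonal entries (1,1,1,1,1,1,1).

The boundary map ∂_2: C_2 → C_1 maps a triangle to the signed sum of its edges. For instance
  ∂[1,2,6] = [2,6] − [1,6] + [1,2],
  ∂[2,3,4] = [3,4] − [2,4] + [2,3].
The 24×16 boundary matrix has rank 15 and Smith normal form diag(1,1,1,1,1,1,1,1,1,1,1,1,1,1,1).

Computing H_k = (kernel of ∂_k) / (image of ∂_{k+1}):

  H_0: rank C_0 − rank ∂_1 = 8 − 7 = 1, and the invariant factors of ∂_1 are all 1, so H_0 ≅ Z.
  H_1: rank ker ∂_1 − rank ∂_2 = (24 − 7) − 15 = 2, and the invariant factors of ∂_2 are all 1, so H_1 ≅ Z^2.
  H_2: rank ker ∂_2 − rank ∂_3 = (16 − 15) − 0 = 1, and there is no ∂_3, so H_2 ≅ Z.

H_0 ≅ Z,  H_1 ≅ Z^2,  H_2 ≅ Z.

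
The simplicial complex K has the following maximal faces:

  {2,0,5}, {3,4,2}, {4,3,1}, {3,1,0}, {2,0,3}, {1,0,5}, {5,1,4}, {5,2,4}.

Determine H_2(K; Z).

H_2 = Z.

Order the vertices as 0 < 1 < 2 < 3 < 4 < 5. Listing each simplex with vertices in this order, K has dimension 2 with simplices:

  0-simplices (6): [0], [1], [2], [3], [4], [5]
  1-simplices (12): [0,1], [0,2], [0,3], [0,5], [1,3], [1,4], [1,5], [2,3], [2,4], [2,5], [3,4], [4,5]
  2-simplices (8): [0,1,3], [0,1,5], [0,2,3], [0,2,5], [1,3,4], [1,4,5], [2,3,4], [2,4,5]

Hence C_0 ≅ Z^6, C_1 ≅ Z^12, C_2 ≅ Z^8.

∂_1: C_1 → C_0 sends each edge [p,q] (with p < q) to q − p. For instance
  ∂[1,5] = [5] − [1].
The 6×12 boundary matrix has rank 5 and Smith normal form diag(1,1,1,1,1).

The boundary map ∂_2: C_2 → C_1 acts by ∂[p,q,r] = [q,r] − [p,r] + [p,q]. For instance
  ∂[0,1,3] = [1,3] − [0,3] + [0,1],
  ∂[0,2,5] = [2,5] − [0,5] + [0,2].
This gives a 12×8 integer matrix of rank 7; reducing to Smith normal form yields diagonal entries (1,1,1,1,1,1,1).

Computing H_k = (kernel of ∂_k) / (image of ∂_{k+1}):

  H_2: rank ker ∂_2 − rank ∂_3 = (8 − 7) − 0 = 1, and there is no ∂_3, so H_2 ≅ Z.

(K is a triangulation of the 2-sphere S^2.)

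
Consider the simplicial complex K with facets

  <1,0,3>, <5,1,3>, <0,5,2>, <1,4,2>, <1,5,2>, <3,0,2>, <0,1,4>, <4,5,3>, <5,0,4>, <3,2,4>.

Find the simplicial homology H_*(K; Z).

Take the total order 0 < 1 < 2 < 3 < 4 < 5 on the vertex set. Then K (dimension 2) consists of the simplices:

  0-simplices (6): [0], [1], [2], [3], [4], [5]
  1-simplices (15): [0,1], [0,2], [0,3], [0,4], [0,5], [1,2], [1,3], [1,4], [1,5], [2,3], [2,4], [2,5], [3,4], [3,5], [4,5]
  2-simplices (10): [0,1,3], [0,1,4], [0,2,3], [0,2,5], [0,4,5], [1,2,4], [1,2,5], [1,3,5], [2,3,4], [3,4,5]

Hence C_0 ≅ Z^6, C_1 ≅ Z^15, C_2 ≅ Z^10.

The boundary map ∂_1: C_1 → C_0 maps an edge to its endpoints' difference, ∂[p,q] = q − p. For instance
  ∂[2,3] = [3] − [2].
The 6×15 boundary matrix has rank 5 and Smith normal form diag(1,1,1,1,1).

The boundary map ∂_2: C_2 → C_1 sends each 2-simplex [p,q,r] to [q,r] − [p,r] + [p,q]. For instance
  ∂[2,3,4] = [3,4] − [2,4] + [2,3],
  ∂[0,2,3] = [2,3] − [0,3] + [0,2].
The 15×10 boundary matrix has rank 10 and Smith normal form diag(1,1,1,1,1,1,1,1,1,2).

Reading off H_k = ker ∂_k / im ∂_{k+1}:

  H_0: rank C_0 − rank ∂_1 = 6 − 5 = 1, and the invariant factors of ∂_1 are all 1, so H_0 = Z.
  H_1: rank ker ∂_1 − rank ∂_2 = (15 − 5) − 10 = 0, and ∂_2 has invariant factor 2 > 1, so H_1 = Z/2Z.
  H_2: rank ker ∂_2 − rank ∂_3 = (10 − 10) − 0 = 0, and there is no ∂_3, so H_2 = 0.

As a check, the Euler characteristic is 6 − 15 + 10 = 1, which agrees with 1 − 0 + 0 = 1.

H_0 ≅ Z,  H_1 ≅ Z/2Z,  H_2 = 0.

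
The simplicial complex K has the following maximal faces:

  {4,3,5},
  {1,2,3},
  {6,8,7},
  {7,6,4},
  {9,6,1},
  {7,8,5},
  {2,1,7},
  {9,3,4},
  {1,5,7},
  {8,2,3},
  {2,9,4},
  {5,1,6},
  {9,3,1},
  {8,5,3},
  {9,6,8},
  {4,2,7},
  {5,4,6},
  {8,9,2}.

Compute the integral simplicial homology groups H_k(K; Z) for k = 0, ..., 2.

H_0 = Z,  H_1 = Z ⊕ Z/2Z,  H_2 = 0.

We work with the vertex ordering 1 < 2 < 3 < 4 < 5 < 6 < 7 < 8 < 9. The simplices of K, each written with vertices in increasing order, are:

  0-simplices (9): [1], [2], [3], [4], [5], [6], [7], [8], [9]
  1-simplices (27): (27 of them)
  2-simplices (18): [1,2,3], [1,2,7], [1,3,9], [1,5,6], [1,5,7], [1,6,9], [2,3,8], [2,4,7], [2,4,9], [2,8,9], [3,4,5], [3,4,9], [3,5,8], [4,5,6], [4,6,7], [5,7,8], [6,7,8], [6,8,9]

so the chain groups are C_0 ≅ Z^9, C_1 ≅ Z^27, C_2 ≅ Z^18.

The boundary map ∂_1: C_1 → C_0 maps an edge to its endpoints' difference, ∂[p,q] = q − p. For instance
  ∂[6,7] = [7] − [6].
The resulting 9×27 matrix has rank 8, and its Smith normal form has invariant factors (1,1,1,1,1,1,1,1).

Boundary ∂_2: C_2 → C_1 maps a triangle to the signed sum of its edges. For instance
  ∂[6,8,9] = [8,9] − [6,9] + [6,8],
  ∂[1,5,6] = [5,6] − [1,6] + [1,5].
The 27×18 boundary matrix has rank 18 and Smith normal form diag(1,1,1,1,1,1,1,1,1,1,1,1,1,1,1,1,1,2).

Computing H_k = (kernel of ∂_k) / (image of ∂_{k+1}):

  H_0: rank C_0 − rank ∂_1 = 9 − 8 = 1, and the invariant factors of ∂_1 are all 1, so H_0 ≅ Z.
  H_1: rank ker ∂_1 − rank ∂_2 = (27 − 8) − 18 = 1, and ∂_2 has invariant factor 2 > 1, so H_1 ≅ Z ⊕ Z/2Z.
  H_2: rank ker ∂_2 − rank ∂_3 = (18 − 18) − 0 = 0, and there is no ∂_3, so H_2 ≅ 0.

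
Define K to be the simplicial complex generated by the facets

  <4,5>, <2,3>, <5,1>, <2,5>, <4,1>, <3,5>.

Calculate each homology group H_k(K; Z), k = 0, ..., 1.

Fix the vertex order 1 < 2 < 3 < 4 < 5 and write every simplex with vertices in increasing order. Then dim K = 1 and the simplices of K are:

  0-simplices (5): [1], [2], [3], [4], [5]
  1-simplices (6): [1,4], [1,5], [2,3], [2,5], [3,5], [4,5]

Hence C_0 ≅ Z^5, C_1 ≅ Z^6.

The boundary map ∂_1: C_1 → C_0 is given by ∂[p,q] = [q] − [p].
The 5×6 boundary matrix has rank 4 and Smith normal form diag(1,1,1,1).

Reading off H_k = ker ∂_k / im ∂_{k+1}:

  H_0: rank C_0 − rank ∂_1 = 5 − 4 = 1, and the invariant factors of ∂_1 are all 1, so H_0 = Z.
  H_1: rank ker ∂_1 − rank ∂_2 = (6 − 4) − 0 = 2, and there is no ∂_2, so H_1 = Z^2.

H_0 ≅ Z,  H_1 ≅ Z^2.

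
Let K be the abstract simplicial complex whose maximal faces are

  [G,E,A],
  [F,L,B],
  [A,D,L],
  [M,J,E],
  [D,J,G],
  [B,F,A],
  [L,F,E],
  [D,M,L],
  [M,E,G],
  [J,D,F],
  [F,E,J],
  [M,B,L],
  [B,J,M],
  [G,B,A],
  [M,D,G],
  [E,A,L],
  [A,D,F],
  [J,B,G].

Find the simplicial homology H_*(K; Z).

We work with the vertex ordering A < B < D < E < F < G < J < L < M. The simplices of K, each written with vertices in increasing order, are:

  0-simplices (9): A, B, D, E, F, G, J, L, M
  1-simplices (27): AB, AD, AE, AF, AG, AL, BF, BG, BJ, BL, BM, DF, DG, DJ, DL, DM, EF, EG, EJ, EL, EM, FJ, FL, GJ, GM, JM, LM
  2-simplices (18): ABF, ABG, ADF, ADL, AEG, AEL, BFL, BGJ, BJM, BLM, DFJ, DGJ, DGM, DLM, EFJ, EFL, EGM, EJM

Hence C_0 ≅ Z^9, C_1 ≅ Z^27, C_2 ≅ Z^18.

The boundary map ∂_1: C_1 → C_0 maps an edge to its endpoints' difference, ∂[p,q] = q − p.
The resulting 9×27 matrix has rank 8, and its Smith normal form has invariant factors (1,1,1,1,1,1,1,1).

Boundary ∂_2: C_2 → C_1 maps a triangle to the signed sum of its edges. For instance
  ∂BLM = LM − BM + BL,
  ∂DLM = LM − DM + DL.
The 27×18 boundary matrix has rank 18 and Smith normal form diag(1,1,1,1,1,1,1,1,1,1,1,1,1,1,1,1,1,2).

From H_k ≅ ker(∂_k) / im(∂_{k+1}) we obtain:

  H_0: rank C_0 − rank ∂_1 = 9 − 8 = 1, and the invariant factors of ∂_1 are all 1, so H_0 ≅ Z.
  H_1: rank ker ∂_1 − rank ∂_2 = (27 − 8) − 18 = 1, and ∂_2 has invariant factor 2 > 1, so H_1 ≅ Z ⊕ Z/2Z.
  H_2: rank ker ∂_2 − rank ∂_3 = (18 − 18) − 0 = 0, and there is no ∂_3, so H_2 ≅ 0.

H_0 = Z,  H_1 = Z ⊕ Z/2Z,  H_2 = 0.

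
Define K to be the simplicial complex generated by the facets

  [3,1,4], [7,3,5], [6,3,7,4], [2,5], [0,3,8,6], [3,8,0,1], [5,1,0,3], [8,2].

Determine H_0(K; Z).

H_0 ≅ Z.

Take the total order 0 < 1 < 2 < 3 < 4 < 5 < 6 < 7 < 8 on the vertex set. Then K (dimension 3) consists of the simplices:

  0-simplices (9): [0], [1], [2], [3], [4], [5], [6], [7], [8]
  1-simplices (21): [0,1], [0,3], [0,5], [0,6], [0,8], [1,3], [1,4], [1,5], [1,8], [2,5], [2,8], [3,4], [3,5], [3,6], [3,7], [3,8], [4,6], [4,7], [5,7], [6,7], [6,8]
  2-simplices (16): [0,1,3], [0,1,5], [0,1,8], [0,3,5], [0,3,6], [0,3,8], [0,6,8], [1,3,4], [1,3,5], [1,3,8], [3,4,6], [3,4,7], [3,5,7], [3,6,7], [3,6,8], [4,6,7]
  3-simplices (4): [0,1,3,5], [0,1,3,8], [0,3,6,8], [3,4,6,7]

so the chain groups are C_0 ≅ Z^9, C_1 ≅ Z^21, C_2 ≅ Z^16, C_3 ≅ Z^4.

The boundary map ∂_1: C_1 → C_0 sends each edge [p,q] (with p < q) to q − p.
This gives a 9×21 integer matrix of rank 8; reducing to Smith normal form yields diagonal entries (1,1,1,1,1,1,1,1).

∂_2: C_2 → C_1 acts by ∂[p,q,r] = [q,r] − [p,r] + [p,q]. For instance
  ∂[3,6,7] = [6,7] − [3,7] + [3,6],
  ∂[4,6,7] = [6,7] − [4,7] + [4,6].
As a 21×16 matrix over Z this has rank 12, with invariant factors (1,1,1,1,1,1,1,1,1,1,1,1).

The boundary map ∂_3: C_3 → C_2 sends each 3-simplex σ to the alternating sum Σ_i (−1)^i (σ with its i-th vertex removed). For instance
  ∂[0,3,6,8] = [3,6,8] − [0,6,8] + [0,3,8] − [0,3,6],
  ∂[0,1,3,5] = [1,3,5] − [0,3,5] + [0,1,5] − [0,1,3].
This gives a 16×4 integer matrix of rank 4; reducing to Smith normal form yields diagonal entries (1,1,1,1).

Reading off H_k = ker ∂_k / im ∂_{k+1}:

  H_0: rank C_0 − rank ∂_1 = 9 − 8 = 1, and the invariant factors of ∂_1 are all 1, so H_0 ≅ Z.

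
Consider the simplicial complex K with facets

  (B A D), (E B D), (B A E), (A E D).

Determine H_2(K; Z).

H_2 = Z.

Order the vertices as A < B < D < E. Listing each simplex with vertices in this order, K has dimension 2 with simplices:

  0-simplices (4): A, B, D, E
  1-simplices (6): AB, AD, AE, BD, BE, DE
  2-simplices (4): ABD, ABE, ADE, BDE

giving chain groups C_0 ≅ Z^4, C_1 ≅ Z^6, C_2 ≅ Z^4.

Boundary ∂_1: C_1 → C_0 is given by ∂[p,q] = [q] − [p].
As a 4×6 matrix over Z this has rank 3, with invariant factors (1,1,1).

∂_2: C_2 → C_1 sends each 2-simplex [p,q,r] to [q,r] − [p,r] + [p,q]. For instance
  ∂ABD = BD − AD + AB,
  ∂ABE = BE − AE + AB.
The resulting 6×4 matrix has rank 3, and its Smith normal form has invariant factors (1,1,1).

Reading off H_k = ker ∂_k / im ∂_{k+1}:

  H_2: rank ker ∂_2 − rank ∂_3 = (4 − 3) − 0 = 1, and there is no ∂_3, so H_2 = Z.

(K is a triangulation of the 2-sphere S^2.)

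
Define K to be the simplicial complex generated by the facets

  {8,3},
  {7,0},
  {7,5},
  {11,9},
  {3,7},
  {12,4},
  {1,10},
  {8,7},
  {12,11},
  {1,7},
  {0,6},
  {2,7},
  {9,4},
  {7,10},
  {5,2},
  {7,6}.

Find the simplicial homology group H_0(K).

H_0 = Z^2.

Take the total order 0 < 1 < 2 < 3 < 4 < 5 < 6 < 7 < 8 < 9 < 10 < 11 < 12 on the vertex set. Then K (dimension 1) consists of the simplices:

  0-simplices (13): [0], [1], [2], [3], [4], [5], [6], [7], [8], [9], [10], [11], [12]
  1-simplices (16): [0,6], [0,7], [1,7], [1,10], [2,5], [2,7], [3,7], [3,8], [4,9], [4,12], [5,7], [6,7], [7,8], [7,10], [9,11], [11,12]

so the chain groups are C_0 ≅ Z^13, C_1 ≅ Z^16.

The boundary map ∂_1: C_1 → C_0 sends each edge [p,q] (with p < q) to q − p. For instance
  ∂[5,7] = [7] − [5].
This gives a 13×16 integer matrix of rank 11; reducing to Smith normal form yields diagonal entries (1,1,1,1,1,1,1,1,1,1,1).

From H_k ≅ ker(∂_k) / im(∂_{k+1}) we obtain:

  H_0: rank C_0 − rank ∂_1 = 13 − 11 = 2, and the invariant factors of ∂_1 are all 1, so H_0 ≅ Z^2.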